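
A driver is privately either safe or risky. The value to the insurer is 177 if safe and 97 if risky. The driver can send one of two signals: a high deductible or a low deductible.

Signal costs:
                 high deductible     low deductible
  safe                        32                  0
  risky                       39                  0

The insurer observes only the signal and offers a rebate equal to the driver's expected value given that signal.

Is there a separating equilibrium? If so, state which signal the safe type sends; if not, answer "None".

None

Try safe → high deductible, risky → low deductible:
  Under separation the insurer infers type exactly: high deductible → safe (pays 177), low deductible → risky (pays 97).
  Safe: high deductible gives 177 − 32 = 145; low deductible gives 97 − 0 = 97. No deviation. ✓
  Risky: low deductible gives 97 − 0 = 97; high deductible gives 177 − 39 = 138. Would deviate. ✗
Try safe → low deductible, risky → high deductible:
  Under separation the insurer infers type exactly: low deductible → safe (pays 177), high deductible → risky (pays 97).
  Safe: low deductible gives 177 − 0 = 177; high deductible gives 97 − 32 = 65. No deviation. ✓
  Risky: high deductible gives 97 − 39 = 58; low deductible gives 177 − 0 = 177. Would deviate. ✗
Neither assignment is incentive-compatible.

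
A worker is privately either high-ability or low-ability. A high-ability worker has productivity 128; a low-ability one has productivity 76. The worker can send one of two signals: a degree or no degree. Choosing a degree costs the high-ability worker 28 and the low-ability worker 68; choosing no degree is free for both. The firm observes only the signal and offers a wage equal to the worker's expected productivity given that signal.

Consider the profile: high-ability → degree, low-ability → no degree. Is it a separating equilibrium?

Yes

If types separate, degree earns payment 128 and no degree earns 76.
High-ability: degree gives 128 − 28 = 100; no degree gives 76 − 0 = 76. No deviation. ✓
Low-ability: no degree gives 76 − 0 = 76; degree gives 128 − 68 = 60. No deviation. ✓
Both incentive constraints hold.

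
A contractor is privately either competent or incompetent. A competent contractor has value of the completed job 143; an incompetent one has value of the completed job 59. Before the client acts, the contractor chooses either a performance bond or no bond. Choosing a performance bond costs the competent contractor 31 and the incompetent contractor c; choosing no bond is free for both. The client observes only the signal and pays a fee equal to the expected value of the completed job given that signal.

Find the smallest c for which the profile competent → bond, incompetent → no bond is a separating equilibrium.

Under separation: bond → competent (pays 143); no bond → incompetent (pays 59).
Competent: 143 − 31 = 112 ≥ 59 − 0 = 59. Holds regardless of c. ✓
Incompetent: 59 − 0 ≥ 143 − c, so c ≥ 143 − 59 = 84.

84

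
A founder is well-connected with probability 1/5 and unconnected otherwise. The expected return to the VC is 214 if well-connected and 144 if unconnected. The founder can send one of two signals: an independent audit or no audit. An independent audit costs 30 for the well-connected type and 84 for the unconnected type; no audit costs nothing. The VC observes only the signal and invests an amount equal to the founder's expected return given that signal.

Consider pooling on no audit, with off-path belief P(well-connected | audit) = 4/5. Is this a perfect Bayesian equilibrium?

At the pooled signal (no audit) the VC holds the prior 1/5 and pays 1/5·214 + 4/5·144 = 158. Off-path (audit) belief 4/5 gives 4/5·214 + 1/5·144 = 200.
Well-connected: no audit gives 158 − 0 = 158; audit gives 200 − 30 = 170. Deviates. ✗
Unconnected: no audit gives 158 − 0 = 158; audit gives 200 − 84 = 116. Stays. ✓

No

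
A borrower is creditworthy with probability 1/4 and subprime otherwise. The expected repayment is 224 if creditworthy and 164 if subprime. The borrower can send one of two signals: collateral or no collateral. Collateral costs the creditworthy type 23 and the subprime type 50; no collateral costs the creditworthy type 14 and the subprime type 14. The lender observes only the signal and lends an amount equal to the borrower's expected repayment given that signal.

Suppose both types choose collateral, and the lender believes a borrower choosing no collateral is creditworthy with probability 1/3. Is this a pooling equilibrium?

No

On the equilibrium path (collateral) the lender holds the prior 1/4 and pays 1/4·224 + 3/4·164 = 179. Off-path (no collateral) belief 1/3 gives 1/3·224 + 2/3·164 = 184.
Creditworthy: collateral gives 179 − 23 = 156; no collateral gives 184 − 14 = 170. Deviates. ✗
Subprime: collateral gives 179 − 50 = 129; no collateral gives 184 − 14 = 170. Deviates. ✗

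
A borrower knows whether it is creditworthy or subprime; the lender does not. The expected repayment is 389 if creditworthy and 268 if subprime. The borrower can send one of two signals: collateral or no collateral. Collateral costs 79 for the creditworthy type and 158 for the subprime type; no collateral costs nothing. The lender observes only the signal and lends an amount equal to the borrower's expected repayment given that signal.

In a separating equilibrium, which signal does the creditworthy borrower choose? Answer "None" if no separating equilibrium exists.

Try creditworthy → collateral, subprime → no collateral:
  If types separate, collateral earns payment 389 and no collateral earns 268.
  Creditworthy: collateral gives 389 − 79 = 310; no collateral gives 268 − 0 = 268. No deviation. ✓
  Subprime: no collateral gives 268 − 0 = 268; collateral gives 389 − 158 = 231. No deviation. ✓
Both hold — the creditworthy type sends collateral.

collateral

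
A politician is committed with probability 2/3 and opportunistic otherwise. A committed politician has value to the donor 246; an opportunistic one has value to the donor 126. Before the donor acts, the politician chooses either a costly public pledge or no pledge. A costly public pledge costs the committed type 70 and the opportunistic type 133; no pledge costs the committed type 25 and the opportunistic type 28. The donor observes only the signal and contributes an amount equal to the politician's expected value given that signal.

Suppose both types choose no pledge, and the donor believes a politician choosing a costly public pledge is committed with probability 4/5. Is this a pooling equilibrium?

Yes

On the equilibrium path (no pledge) the donor holds the prior 2/3 and pays 2/3·246 + 1/3·126 = 206. Off-path (pledge) belief 4/5 gives 4/5·246 + 1/5·126 = 222.
Committed: no pledge gives 206 − 25 = 181; pledge gives 222 − 70 = 152. Stays. ✓
Opportunistic: no pledge gives 206 − 28 = 178; pledge gives 222 − 133 = 89. Stays. ✓
Beliefs are Bayes-consistent on-path and both types best-respond.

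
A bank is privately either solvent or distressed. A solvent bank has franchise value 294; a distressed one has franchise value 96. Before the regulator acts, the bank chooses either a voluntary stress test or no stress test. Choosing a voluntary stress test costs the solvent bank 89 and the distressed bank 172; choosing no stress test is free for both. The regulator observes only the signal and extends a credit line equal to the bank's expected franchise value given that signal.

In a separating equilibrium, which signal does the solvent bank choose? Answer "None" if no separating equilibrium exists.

None

Try solvent → stress test, distressed → no stress test:
  Under separation the regulator infers type exactly: stress test → solvent (pays 294), no stress test → distressed (pays 96).
  Solvent: stress test gives 294 − 89 = 205; no stress test gives 96 − 0 = 96. No deviation. ✓
  Distressed: no stress test gives 96 − 0 = 96; stress test gives 294 − 172 = 122. Would deviate. ✗
Try solvent → no stress test, distressed → stress test:
  Under separation the regulator infers type exactly: no stress test → solvent (pays 294), stress test → distressed (pays 96).
  Solvent: no stress test gives 294 − 0 = 294; stress test gives 96 − 89 = 7. No deviation. ✓
  Distressed: stress test gives 96 − 172 = -76; no stress test gives 294 − 0 = 294. Would deviate. ✗
Neither assignment is incentive-compatible.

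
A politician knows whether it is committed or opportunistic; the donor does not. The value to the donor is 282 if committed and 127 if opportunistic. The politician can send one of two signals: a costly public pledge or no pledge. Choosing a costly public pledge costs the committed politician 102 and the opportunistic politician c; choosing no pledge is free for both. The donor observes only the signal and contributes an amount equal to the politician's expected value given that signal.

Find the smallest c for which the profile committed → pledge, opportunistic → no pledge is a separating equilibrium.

155

Under separation: pledge → committed (pays 282); no pledge → opportunistic (pays 127).
Committed: 282 − 102 = 180 ≥ 127 − 0 = 127. Holds regardless of c. ✓
Opportunistic: 127 − 0 ≥ 282 − c, so c ≥ 282 − 127 = 155.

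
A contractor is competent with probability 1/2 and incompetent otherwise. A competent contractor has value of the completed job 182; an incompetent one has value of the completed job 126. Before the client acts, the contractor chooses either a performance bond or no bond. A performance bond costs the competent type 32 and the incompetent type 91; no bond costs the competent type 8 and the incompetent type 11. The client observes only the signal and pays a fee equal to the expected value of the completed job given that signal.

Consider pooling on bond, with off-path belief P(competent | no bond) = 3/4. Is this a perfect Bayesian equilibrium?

No

At the pooled signal (bond) the client holds the prior 1/2 and pays 1/2·182 + 1/2·126 = 154. Off-path (no bond) belief 3/4 gives 3/4·182 + 1/4·126 = 168.
Competent: bond gives 154 − 32 = 122; no bond gives 168 − 8 = 160. Deviates. ✗
Incompetent: bond gives 154 − 91 = 63; no bond gives 168 − 11 = 157. Deviates. ✗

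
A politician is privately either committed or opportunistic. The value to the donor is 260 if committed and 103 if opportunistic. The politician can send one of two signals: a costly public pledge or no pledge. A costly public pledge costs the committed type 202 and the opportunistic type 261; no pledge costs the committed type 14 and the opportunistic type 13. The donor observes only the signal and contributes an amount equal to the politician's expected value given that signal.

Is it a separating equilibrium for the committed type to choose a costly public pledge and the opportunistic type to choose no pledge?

Under separation the donor infers type exactly: pledge → committed (pays 260), no pledge → opportunistic (pays 103).
Committed: pledge gives 260 − 202 = 58; no pledge gives 103 − 14 = 89. Would deviate. ✗
Opportunistic: no pledge gives 103 − 13 = 90; pledge gives 260 − 261 = -1. No deviation. ✓

No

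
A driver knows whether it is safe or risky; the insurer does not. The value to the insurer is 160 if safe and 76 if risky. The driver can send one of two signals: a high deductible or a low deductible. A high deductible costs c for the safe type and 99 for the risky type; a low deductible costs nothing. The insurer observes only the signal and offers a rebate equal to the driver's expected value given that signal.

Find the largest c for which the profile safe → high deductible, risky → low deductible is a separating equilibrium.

84

Under separation: high deductible → safe (pays 160); low deductible → risky (pays 76).
Risky: 76 − 0 = 76 ≥ 160 − 99 = 61. Holds regardless of c. ✓
Safe: 160 − c ≥ 76 − 0, so c ≤ 160 − 76 = 84.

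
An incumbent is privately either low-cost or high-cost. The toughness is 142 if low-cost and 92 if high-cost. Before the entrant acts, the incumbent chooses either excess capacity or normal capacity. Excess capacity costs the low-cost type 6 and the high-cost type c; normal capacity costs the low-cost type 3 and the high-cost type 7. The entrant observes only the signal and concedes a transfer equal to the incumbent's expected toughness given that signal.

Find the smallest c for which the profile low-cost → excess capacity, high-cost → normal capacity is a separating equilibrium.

57

Under separation: excess capacity → low-cost (pays 142); normal capacity → high-cost (pays 92).
Low-cost: 142 − 6 = 136 ≥ 92 − 3 = 89. Holds regardless of c. ✓
High-cost: 92 − 7 ≥ 142 − c, so c ≥ 142 − 85 = 57.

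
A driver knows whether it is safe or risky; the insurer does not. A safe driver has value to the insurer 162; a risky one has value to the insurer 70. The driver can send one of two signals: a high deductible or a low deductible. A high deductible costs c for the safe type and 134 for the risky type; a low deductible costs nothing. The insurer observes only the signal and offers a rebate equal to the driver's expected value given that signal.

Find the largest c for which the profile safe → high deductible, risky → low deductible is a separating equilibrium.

Under separation: high deductible → safe (pays 162); low deductible → risky (pays 70).
Risky: 70 − 0 = 70 ≥ 162 − 134 = 28. Holds regardless of c. ✓
Safe: 162 − c ≥ 70 − 0, so c ≤ 162 − 70 = 92.

92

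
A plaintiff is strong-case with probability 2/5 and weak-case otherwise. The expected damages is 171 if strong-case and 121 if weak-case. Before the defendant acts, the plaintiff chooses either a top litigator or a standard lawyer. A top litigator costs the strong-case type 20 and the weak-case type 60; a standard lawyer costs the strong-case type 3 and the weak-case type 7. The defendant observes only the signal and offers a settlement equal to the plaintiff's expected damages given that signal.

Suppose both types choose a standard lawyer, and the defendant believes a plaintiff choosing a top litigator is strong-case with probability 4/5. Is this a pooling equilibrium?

No

At the pooled signal (standard lawyer) the defendant holds the prior 2/5 and pays 2/5·171 + 3/5·121 = 141. Off-path (top litigator) belief 4/5 gives 4/5·171 + 1/5·121 = 161.
Strong-case: standard lawyer gives 141 − 3 = 138; top litigator gives 161 − 20 = 141. Deviates. ✗
Weak-case: standard lawyer gives 141 − 7 = 134; top litigator gives 161 − 60 = 101. Stays. ✓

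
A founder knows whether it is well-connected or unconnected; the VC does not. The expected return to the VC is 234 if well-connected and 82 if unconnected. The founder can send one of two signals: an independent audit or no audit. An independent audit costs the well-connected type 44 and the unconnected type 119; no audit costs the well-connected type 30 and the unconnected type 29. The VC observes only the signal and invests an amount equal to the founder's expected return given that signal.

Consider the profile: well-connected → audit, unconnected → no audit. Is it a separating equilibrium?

If types separate, audit earns payment 234 and no audit earns 82.
Well-connected: audit gives 234 − 44 = 190; no audit gives 82 − 30 = 52. No deviation. ✓
Unconnected: no audit gives 82 − 29 = 53; audit gives 234 − 119 = 115. Would deviate. ✗

No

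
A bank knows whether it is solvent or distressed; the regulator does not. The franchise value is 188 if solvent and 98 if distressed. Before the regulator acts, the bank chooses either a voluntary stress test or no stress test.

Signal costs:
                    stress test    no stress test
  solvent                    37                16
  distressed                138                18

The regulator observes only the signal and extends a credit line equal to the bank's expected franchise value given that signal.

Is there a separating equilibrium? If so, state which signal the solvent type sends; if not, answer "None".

stress test

Try solvent → stress test, distressed → no stress test:
  If types separate, stress test earns payment 188 and no stress test earns 98.
  Solvent: stress test gives 188 − 37 = 151; no stress test gives 98 − 16 = 82. No deviation. ✓
  Distressed: no stress test gives 98 − 18 = 80; stress test gives 188 − 138 = 50. No deviation. ✓
Both hold — the solvent type sends stress test.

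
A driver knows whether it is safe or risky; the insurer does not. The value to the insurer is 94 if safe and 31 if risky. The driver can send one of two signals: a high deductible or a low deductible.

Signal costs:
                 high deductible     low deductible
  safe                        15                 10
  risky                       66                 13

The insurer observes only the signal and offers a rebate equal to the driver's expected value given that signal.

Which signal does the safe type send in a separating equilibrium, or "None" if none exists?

Try safe → high deductible, risky → low deductible:
  Under separation the insurer infers type exactly: high deductible → safe (pays 94), low deductible → risky (pays 31).
  Safe: high deductible gives 94 − 15 = 79; low deductible gives 31 − 10 = 21. No deviation. ✓
  Risky: low deductible gives 31 − 13 = 18; high deductible gives 94 − 66 = 28. Would deviate. ✗
Try safe → low deductible, risky → high deductible:
  Under separation the insurer infers type exactly: low deductible → safe (pays 94), high deductible → risky (pays 31).
  Safe: low deductible gives 94 − 10 = 84; high deductible gives 31 − 15 = 16. No deviation. ✓
  Risky: high deductible gives 31 − 66 = -35; low deductible gives 94 − 13 = 81. Would deviate. ✗
Neither assignment is incentive-compatible.

None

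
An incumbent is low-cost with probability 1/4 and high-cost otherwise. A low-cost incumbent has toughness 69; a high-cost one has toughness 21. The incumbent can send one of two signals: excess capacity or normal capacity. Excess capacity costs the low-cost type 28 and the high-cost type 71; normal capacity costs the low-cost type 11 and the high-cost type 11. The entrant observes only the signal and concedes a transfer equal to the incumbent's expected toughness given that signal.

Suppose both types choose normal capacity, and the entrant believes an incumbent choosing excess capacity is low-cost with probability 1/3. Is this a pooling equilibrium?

At the pooled signal (normal capacity) the entrant holds the prior 1/4 and pays 1/4·69 + 3/4·21 = 33. Off-path (excess capacity) belief 1/3 gives 1/3·69 + 2/3·21 = 37.
Low-cost: normal capacity gives 33 − 11 = 22; excess capacity gives 37 − 28 = 9. Stays. ✓
High-cost: normal capacity gives 33 − 11 = 22; excess capacity gives 37 − 71 = -34. Stays. ✓

Yes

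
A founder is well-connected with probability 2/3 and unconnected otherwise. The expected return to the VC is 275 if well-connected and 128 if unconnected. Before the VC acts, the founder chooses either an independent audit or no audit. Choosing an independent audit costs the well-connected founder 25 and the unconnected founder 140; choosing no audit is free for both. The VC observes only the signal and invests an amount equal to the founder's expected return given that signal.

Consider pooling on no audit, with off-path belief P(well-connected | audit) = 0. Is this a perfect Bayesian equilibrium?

At the pooled signal (no audit) the VC holds the prior 2/3 and pays 2/3·275 + 1/3·128 = 226. Off-path (audit) belief 0 gives 0·275 + 1·128 = 128.
Well-connected: no audit gives 226 − 0 = 226; audit gives 128 − 25 = 103. Stays. ✓
Unconnected: no audit gives 226 − 0 = 226; audit gives 128 − 140 = -12. Stays. ✓

Yes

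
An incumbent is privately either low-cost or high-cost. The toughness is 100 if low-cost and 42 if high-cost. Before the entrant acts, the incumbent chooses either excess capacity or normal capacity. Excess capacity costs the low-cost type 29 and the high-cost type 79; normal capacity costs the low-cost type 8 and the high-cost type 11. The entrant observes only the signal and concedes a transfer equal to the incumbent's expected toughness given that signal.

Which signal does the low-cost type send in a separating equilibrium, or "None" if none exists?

excess capacity

Try low-cost → excess capacity, high-cost → normal capacity:
  Under separation the entrant infers type exactly: excess capacity → low-cost (pays 100), normal capacity → high-cost (pays 42).
  Low-cost: excess capacity gives 100 − 29 = 71; normal capacity gives 42 − 8 = 34. No deviation. ✓
  High-cost: normal capacity gives 42 − 11 = 31; excess capacity gives 100 − 79 = 21. No deviation. ✓
Both hold — the low-cost type sends excess capacity.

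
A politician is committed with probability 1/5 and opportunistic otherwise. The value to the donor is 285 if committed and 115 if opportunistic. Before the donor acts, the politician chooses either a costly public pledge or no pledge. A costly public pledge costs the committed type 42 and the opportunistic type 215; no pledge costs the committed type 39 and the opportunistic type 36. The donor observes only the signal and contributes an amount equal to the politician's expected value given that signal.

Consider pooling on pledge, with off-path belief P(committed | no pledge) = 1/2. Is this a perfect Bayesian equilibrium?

No

At the pooled signal (pledge) the donor holds the prior 1/5 and pays 1/5·285 + 4/5·115 = 149. Off-path (no pledge) belief 1/2 gives 1/2·285 + 1/2·115 = 200.
Committed: pledge gives 149 − 42 = 107; no pledge gives 200 − 39 = 161. Deviates. ✗
Opportunistic: pledge gives 149 − 215 = -66; no pledge gives 200 − 36 = 164. Deviates. ✗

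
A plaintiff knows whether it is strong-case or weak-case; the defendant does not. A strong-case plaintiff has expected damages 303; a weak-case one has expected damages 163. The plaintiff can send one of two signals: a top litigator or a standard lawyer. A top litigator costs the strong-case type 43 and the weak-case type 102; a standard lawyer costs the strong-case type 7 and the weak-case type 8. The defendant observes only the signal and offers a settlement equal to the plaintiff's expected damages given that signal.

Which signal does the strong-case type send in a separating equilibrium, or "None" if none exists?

Try strong-case → top litigator, weak-case → standard lawyer:
  If types separate, top litigator earns payment 303 and standard lawyer earns 163.
  Strong-case: top litigator gives 303 − 43 = 260; standard lawyer gives 163 − 7 = 156. No deviation. ✓
  Weak-case: standard lawyer gives 163 − 8 = 155; top litigator gives 303 − 102 = 201. Would deviate. ✗
Try strong-case → standard lawyer, weak-case → top litigator:
  If types separate, standard lawyer earns payment 303 and top litigator earns 163.
  Strong-case: standard lawyer gives 303 − 7 = 296; top litigator gives 163 − 43 = 120. No deviation. ✓
  Weak-case: top litigator gives 163 − 102 = 61; standard lawyer gives 303 − 8 = 295. Would deviate. ✗
Neither assignment is incentive-compatible.

None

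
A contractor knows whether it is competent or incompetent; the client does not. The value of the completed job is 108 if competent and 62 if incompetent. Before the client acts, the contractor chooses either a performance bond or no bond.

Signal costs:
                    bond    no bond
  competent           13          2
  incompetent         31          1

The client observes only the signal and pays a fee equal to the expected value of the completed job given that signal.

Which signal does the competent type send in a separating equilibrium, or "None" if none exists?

None

Try competent → bond, incompetent → no bond:
  Under separation the client infers type exactly: bond → competent (pays 108), no bond → incompetent (pays 62).
  Competent: bond gives 108 − 13 = 95; no bond gives 62 − 2 = 60. No deviation. ✓
  Incompetent: no bond gives 62 − 1 = 61; bond gives 108 − 31 = 77. Would deviate. ✗
Try competent → no bond, incompetent → bond:
  Under separation the client infers type exactly: no bond → competent (pays 108), bond → incompetent (pays 62).
  Competent: no bond gives 108 − 2 = 106; bond gives 62 − 13 = 49. No deviation. ✓
  Incompetent: bond gives 62 − 31 = 31; no bond gives 108 − 1 = 107. Would deviate. ✗
Neither assignment is incentive-compatible.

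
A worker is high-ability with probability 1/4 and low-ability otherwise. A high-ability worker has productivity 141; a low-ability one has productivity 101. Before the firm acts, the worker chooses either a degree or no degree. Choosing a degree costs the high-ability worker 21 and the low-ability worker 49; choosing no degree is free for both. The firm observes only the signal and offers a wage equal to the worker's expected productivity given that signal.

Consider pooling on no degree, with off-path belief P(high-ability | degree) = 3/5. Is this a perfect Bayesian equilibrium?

At the pooled signal (no degree) the firm holds the prior 1/4 and pays 1/4·141 + 3/4·101 = 111. Off-path (degree) belief 3/5 gives 3/5·141 + 2/5·101 = 125.
High-ability: no degree gives 111 − 0 = 111; degree gives 125 − 21 = 104. Stays. ✓
Low-ability: no degree gives 111 − 0 = 111; degree gives 125 − 49 = 76. Stays. ✓

Yes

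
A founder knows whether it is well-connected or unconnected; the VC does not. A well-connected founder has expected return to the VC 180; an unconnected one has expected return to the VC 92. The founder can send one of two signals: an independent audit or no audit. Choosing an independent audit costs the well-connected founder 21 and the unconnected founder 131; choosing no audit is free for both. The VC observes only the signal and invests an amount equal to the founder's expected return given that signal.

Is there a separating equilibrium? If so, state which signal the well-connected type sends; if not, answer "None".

audit

Try well-connected → audit, unconnected → no audit:
  If types separate, audit earns payment 180 and no audit earns 92.
  Well-connected: audit gives 180 − 21 = 159; no audit gives 92 − 0 = 92. No deviation. ✓
  Unconnected: no audit gives 92 − 0 = 92; audit gives 180 − 131 = 49. No deviation. ✓
Both hold — the well-connected type sends audit.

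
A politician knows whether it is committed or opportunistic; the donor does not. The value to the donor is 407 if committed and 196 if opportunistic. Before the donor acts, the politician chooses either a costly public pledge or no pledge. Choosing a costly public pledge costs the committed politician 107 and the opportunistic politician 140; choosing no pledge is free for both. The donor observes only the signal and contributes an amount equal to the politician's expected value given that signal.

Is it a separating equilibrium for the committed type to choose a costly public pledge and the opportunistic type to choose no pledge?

If types separate, pledge earns payment 407 and no pledge earns 196.
Committed: pledge gives 407 − 107 = 300; no pledge gives 196 − 0 = 196. No deviation. ✓
Opportunistic: no pledge gives 196 − 0 = 196; pledge gives 407 − 140 = 267. Would deviate. ✗

No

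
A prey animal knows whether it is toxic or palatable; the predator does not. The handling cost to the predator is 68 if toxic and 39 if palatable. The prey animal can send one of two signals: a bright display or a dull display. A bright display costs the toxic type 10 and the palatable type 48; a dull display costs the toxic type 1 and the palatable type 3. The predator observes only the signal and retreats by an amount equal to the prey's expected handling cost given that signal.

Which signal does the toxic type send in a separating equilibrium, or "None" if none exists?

Try toxic → bright display, palatable → dull display:
  If types separate, bright display earns payment 68 and dull display earns 39.
  Toxic: bright display gives 68 − 10 = 58; dull display gives 39 − 1 = 38. No deviation. ✓
  Palatable: dull display gives 39 − 3 = 36; bright display gives 68 − 48 = 20. No deviation. ✓
Both hold — the toxic type sends bright display.

bright display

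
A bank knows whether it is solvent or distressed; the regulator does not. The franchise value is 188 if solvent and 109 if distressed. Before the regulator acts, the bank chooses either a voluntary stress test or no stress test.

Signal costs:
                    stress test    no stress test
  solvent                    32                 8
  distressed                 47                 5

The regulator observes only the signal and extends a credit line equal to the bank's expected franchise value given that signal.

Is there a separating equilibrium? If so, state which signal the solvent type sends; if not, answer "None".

None

Try solvent → stress test, distressed → no stress test:
  Under separation the regulator infers type exactly: stress test → solvent (pays 188), no stress test → distressed (pays 109).
  Solvent: stress test gives 188 − 32 = 156; no stress test gives 109 − 8 = 101. No deviation. ✓
  Distressed: no stress test gives 109 − 5 = 104; stress test gives 188 − 47 = 141. Would deviate. ✗
Try solvent → no stress test, distressed → stress test:
  Under separation the regulator infers type exactly: no stress test → solvent (pays 188), stress test → distressed (pays 109).
  Solvent: no stress test gives 188 − 8 = 180; stress test gives 109 − 32 = 77. No deviation. ✓
  Distressed: stress test gives 109 − 47 = 62; no stress test gives 188 − 5 = 183. Would deviate. ✗
Neither assignment is incentive-compatible.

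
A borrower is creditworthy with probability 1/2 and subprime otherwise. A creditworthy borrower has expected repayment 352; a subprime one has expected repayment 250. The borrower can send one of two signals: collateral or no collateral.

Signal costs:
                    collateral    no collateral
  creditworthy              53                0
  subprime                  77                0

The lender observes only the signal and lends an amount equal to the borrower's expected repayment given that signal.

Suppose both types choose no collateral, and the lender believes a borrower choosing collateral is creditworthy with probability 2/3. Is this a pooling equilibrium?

Yes

At the pooled signal (no collateral) the lender holds the prior 1/2 and pays 1/2·352 + 1/2·250 = 301. Off-path (collateral) belief 2/3 gives 2/3·352 + 1/3·250 = 318.
Creditworthy: no collateral gives 301 − 0 = 301; collateral gives 318 − 53 = 265. Stays. ✓
Subprime: no collateral gives 301 − 0 = 301; collateral gives 318 − 77 = 241. Stays. ✓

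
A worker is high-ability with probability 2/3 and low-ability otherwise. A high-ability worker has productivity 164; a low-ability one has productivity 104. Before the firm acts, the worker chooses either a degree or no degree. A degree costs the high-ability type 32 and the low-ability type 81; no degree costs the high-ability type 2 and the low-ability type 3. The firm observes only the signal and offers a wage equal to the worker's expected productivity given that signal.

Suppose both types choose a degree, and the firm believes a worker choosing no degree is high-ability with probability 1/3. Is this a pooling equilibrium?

No

On the equilibrium path (degree) the firm holds the prior 2/3 and pays 2/3·164 + 1/3·104 = 144. Off-path (no degree) belief 1/3 gives 1/3·164 + 2/3·104 = 124.
High-ability: degree gives 144 − 32 = 112; no degree gives 124 − 2 = 122. Deviates. ✗
Low-ability: degree gives 144 − 81 = 63; no degree gives 124 − 3 = 121. Deviates. ✗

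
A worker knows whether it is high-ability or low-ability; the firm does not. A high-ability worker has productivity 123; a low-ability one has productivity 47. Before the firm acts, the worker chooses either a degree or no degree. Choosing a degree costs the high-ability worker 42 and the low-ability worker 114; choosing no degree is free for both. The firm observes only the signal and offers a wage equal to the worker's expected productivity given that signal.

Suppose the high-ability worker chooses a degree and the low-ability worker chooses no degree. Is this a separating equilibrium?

Yes

If types separate, degree earns payment 123 and no degree earns 47.
High-ability: degree gives 123 − 42 = 81; no degree gives 47 − 0 = 47. No deviation. ✓
Low-ability: no degree gives 47 − 0 = 47; degree gives 123 − 114 = 9. No deviation. ✓
Both incentive constraints hold.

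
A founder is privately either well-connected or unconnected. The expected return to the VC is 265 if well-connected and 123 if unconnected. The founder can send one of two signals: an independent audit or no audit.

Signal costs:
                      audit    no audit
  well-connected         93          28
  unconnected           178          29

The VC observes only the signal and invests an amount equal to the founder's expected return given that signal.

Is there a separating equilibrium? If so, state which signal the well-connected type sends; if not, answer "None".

Try well-connected → audit, unconnected → no audit:
  Under separation the VC infers type exactly: audit → well-connected (pays 265), no audit → unconnected (pays 123).
  Well-connected: audit gives 265 − 93 = 172; no audit gives 123 − 28 = 95. No deviation. ✓
  Unconnected: no audit gives 123 − 29 = 94; audit gives 265 − 178 = 87. No deviation. ✓
Both hold — the well-connected type sends audit.

audit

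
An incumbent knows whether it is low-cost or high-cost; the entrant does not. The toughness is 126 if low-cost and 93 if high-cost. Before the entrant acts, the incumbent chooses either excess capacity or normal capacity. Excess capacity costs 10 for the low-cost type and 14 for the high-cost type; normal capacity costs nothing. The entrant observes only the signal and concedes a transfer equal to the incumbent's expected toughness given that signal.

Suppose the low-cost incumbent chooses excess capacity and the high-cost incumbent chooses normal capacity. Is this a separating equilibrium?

No

If types separate, excess capacity earns payment 126 and normal capacity earns 93.
Low-cost: excess capacity gives 126 − 10 = 116; normal capacity gives 93 − 0 = 93. No deviation. ✓
High-cost: normal capacity gives 93 − 0 = 93; excess capacity gives 126 − 14 = 112. Would deviate. ✗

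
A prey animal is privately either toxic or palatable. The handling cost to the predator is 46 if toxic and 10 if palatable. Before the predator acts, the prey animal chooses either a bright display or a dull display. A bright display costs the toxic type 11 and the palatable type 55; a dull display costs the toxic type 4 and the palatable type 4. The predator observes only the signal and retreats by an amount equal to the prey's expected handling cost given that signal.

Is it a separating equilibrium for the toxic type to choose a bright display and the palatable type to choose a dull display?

Yes

If types separate, bright display earns payment 46 and dull display earns 10.
Toxic: bright display gives 46 − 11 = 35; dull display gives 10 − 4 = 6. No deviation. ✓
Palatable: dull display gives 10 − 4 = 6; bright display gives 46 − 55 = -9. No deviation. ✓
Both incentive constraints hold.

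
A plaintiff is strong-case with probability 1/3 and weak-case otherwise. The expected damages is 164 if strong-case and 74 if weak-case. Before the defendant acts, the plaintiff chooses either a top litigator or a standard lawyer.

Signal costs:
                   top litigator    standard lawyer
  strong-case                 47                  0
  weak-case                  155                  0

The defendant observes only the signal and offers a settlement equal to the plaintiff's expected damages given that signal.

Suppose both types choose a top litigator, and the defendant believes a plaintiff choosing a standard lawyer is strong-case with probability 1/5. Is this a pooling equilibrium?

No

At the pooled signal (top litigator) the defendant holds the prior 1/3 and pays 1/3·164 + 2/3·74 = 104. Off-path (standard lawyer) belief 1/5 gives 1/5·164 + 4/5·74 = 92.
Strong-case: top litigator gives 104 − 47 = 57; standard lawyer gives 92 − 0 = 92. Deviates. ✗
Weak-case: top litigator gives 104 − 155 = -51; standard lawyer gives 92 − 0 = 92. Deviates. ✗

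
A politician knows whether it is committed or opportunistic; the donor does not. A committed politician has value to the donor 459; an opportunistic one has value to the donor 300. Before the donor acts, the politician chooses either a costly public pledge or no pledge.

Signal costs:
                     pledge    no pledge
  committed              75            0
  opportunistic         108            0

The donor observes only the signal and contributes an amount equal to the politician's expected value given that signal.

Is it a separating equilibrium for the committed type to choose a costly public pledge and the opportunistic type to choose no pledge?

No

Under separation the donor infers type exactly: pledge → committed (pays 459), no pledge → opportunistic (pays 300).
Committed: pledge gives 459 − 75 = 384; no pledge gives 300 − 0 = 300. No deviation. ✓
Opportunistic: no pledge gives 300 − 0 = 300; pledge gives 459 − 108 = 351. Would deviate. ✗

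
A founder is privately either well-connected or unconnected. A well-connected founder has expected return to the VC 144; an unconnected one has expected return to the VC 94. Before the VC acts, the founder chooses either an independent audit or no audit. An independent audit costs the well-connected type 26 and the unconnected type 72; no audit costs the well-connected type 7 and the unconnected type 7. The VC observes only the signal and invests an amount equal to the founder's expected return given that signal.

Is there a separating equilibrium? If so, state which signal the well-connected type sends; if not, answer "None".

Try well-connected → audit, unconnected → no audit:
  If types separate, audit earns payment 144 and no audit earns 94.
  Well-connected: audit gives 144 − 26 = 118; no audit gives 94 − 7 = 87. No deviation. ✓
  Unconnected: no audit gives 94 − 7 = 87; audit gives 144 − 72 = 72. No deviation. ✓
Both hold — the well-connected type sends audit.

audit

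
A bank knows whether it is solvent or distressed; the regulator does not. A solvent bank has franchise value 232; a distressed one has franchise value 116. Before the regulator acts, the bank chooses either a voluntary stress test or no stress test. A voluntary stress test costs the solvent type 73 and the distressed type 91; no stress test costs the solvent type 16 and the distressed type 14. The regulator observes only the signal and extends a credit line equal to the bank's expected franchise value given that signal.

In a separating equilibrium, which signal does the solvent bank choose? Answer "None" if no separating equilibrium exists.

Try solvent → stress test, distressed → no stress test:
  If types separate, stress test earns payment 232 and no stress test earns 116.
  Solvent: stress test gives 232 − 73 = 159; no stress test gives 116 − 16 = 100. No deviation. ✓
  Distressed: no stress test gives 116 − 14 = 102; stress test gives 232 − 91 = 141. Would deviate. ✗
Try solvent → no stress test, distressed → stress test:
  If types separate, no stress test earns payment 232 and stress test earns 116.
  Solvent: no stress test gives 232 − 16 = 216; stress test gives 116 − 73 = 43. No deviation. ✓
  Distressed: stress test gives 116 − 91 = 25; no stress test gives 232 − 14 = 218. Would deviate. ✗
Neither assignment is incentive-compatible.

None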